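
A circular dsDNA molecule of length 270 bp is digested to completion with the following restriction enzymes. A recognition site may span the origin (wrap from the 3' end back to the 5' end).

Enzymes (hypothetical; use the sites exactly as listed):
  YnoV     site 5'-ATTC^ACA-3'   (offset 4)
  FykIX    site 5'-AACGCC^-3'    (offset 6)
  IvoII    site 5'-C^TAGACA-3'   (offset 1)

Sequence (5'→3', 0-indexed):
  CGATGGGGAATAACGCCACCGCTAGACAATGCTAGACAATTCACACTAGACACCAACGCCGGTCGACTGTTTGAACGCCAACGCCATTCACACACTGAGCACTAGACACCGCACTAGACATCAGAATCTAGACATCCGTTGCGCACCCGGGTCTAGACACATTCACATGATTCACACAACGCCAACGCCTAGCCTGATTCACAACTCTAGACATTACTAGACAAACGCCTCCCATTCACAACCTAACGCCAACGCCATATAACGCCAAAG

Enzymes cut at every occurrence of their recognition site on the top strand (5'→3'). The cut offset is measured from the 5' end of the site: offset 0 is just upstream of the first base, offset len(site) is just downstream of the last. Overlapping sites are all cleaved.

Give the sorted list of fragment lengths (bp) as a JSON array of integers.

Site scan:
  YnoV ATTCACA/4: at [38, 85, 160, 169, 196, 233] ⇒ [42, 89, 164, 173, 200, 237]
  FykIX AACGCC/6: at [11, 54, 73, 79, 177, 183, 223, 244, 250, 260] ⇒ [17, 60, 79, 85, 183, 189, 229, 250, 256, 266]
  IvoII CTAGACA/1: at [21, 31, 45, 101, 113, 127, 152, 206, 216] ⇒ [22, 32, 46, 102, 114, 128, 153, 207, 217]

All cut coordinates (distinct, sorted): [17, 22, 32, 42, 46, 60, 79, 85, 89, 102, 114, 128, 153, 164, 173, 183, 189, 200, 207, 217, 229, 237, 250, 256, 266]

Fragment lengths:
  17→22: 5 bp
  22→32: 10 bp
  32→42: 10 bp
  42→46: 4 bp
  46→60: 14 bp
  60→79: 19 bp
  79→85: 6 bp
  85→89: 4 bp
  89→102: 13 bp
  102→114: 12 bp
  114→128: 14 bp
  128→153: 25 bp
  153→164: 11 bp
  164→173: 9 bp
  173→183: 10 bp
  183→189: 6 bp
  189→200: 11 bp
  200→207: 7 bp
  207→217: 10 bp
  217→229: 12 bp
  229→237: 8 bp
  237→250: 13 bp
  250→256: 6 bp
  256→266: 10 bp
  266→17 (wrap): 270-266+17 = 21 bp

[4,4,5,6,6,6,7,8,9,10,10,10,10,10,11,11,12,12,13,13,14,14,19,21,25]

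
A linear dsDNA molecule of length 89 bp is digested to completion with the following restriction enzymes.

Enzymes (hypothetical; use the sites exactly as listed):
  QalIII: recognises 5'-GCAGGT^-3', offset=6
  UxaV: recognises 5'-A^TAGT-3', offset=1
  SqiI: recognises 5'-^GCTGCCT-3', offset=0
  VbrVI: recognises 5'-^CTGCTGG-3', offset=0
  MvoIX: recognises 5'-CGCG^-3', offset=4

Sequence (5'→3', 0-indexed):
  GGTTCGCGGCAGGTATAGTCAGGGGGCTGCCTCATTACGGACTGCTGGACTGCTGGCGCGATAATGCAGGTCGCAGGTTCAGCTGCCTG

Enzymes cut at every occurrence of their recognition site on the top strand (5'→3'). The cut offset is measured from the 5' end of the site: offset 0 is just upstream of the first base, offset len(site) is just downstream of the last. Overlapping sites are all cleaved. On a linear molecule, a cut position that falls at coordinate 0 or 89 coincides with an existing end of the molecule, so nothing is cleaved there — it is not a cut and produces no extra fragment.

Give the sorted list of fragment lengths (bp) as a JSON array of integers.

Per-enzyme occurrences:
  QalIII (GCAGGT, off=6): starts [8, 65, 72] → cuts [14, 71, 78]
  UxaV (ATAGT, off=1): starts [14] → cuts [15]
  SqiI (GCTGCCT, off=0): starts [25, 81] → cuts [25, 81]
  VbrVI (CTGCTGG, off=0): starts [41, 49] → cuts [41, 49]
  MvoIX (CGCG, off=4): starts [4, 56] → cuts [8, 60]

All cut coordinates (distinct, sorted): [8, 14, 15, 25, 41, 49, 60, 71, 78, 81]

Fragments:
  [0,8): 8 bp
  [8,14): 6 bp
  [14,15): 1 bp
  [15,25): 10 bp
  [25,41): 16 bp
  [41,49): 8 bp
  [49,60): 11 bp
  [60,71): 11 bp
  [71,78): 7 bp
  [78,81): 3 bp
  [81,89): 8 bp

[1,3,6,7,8,8,8,10,11,11,16]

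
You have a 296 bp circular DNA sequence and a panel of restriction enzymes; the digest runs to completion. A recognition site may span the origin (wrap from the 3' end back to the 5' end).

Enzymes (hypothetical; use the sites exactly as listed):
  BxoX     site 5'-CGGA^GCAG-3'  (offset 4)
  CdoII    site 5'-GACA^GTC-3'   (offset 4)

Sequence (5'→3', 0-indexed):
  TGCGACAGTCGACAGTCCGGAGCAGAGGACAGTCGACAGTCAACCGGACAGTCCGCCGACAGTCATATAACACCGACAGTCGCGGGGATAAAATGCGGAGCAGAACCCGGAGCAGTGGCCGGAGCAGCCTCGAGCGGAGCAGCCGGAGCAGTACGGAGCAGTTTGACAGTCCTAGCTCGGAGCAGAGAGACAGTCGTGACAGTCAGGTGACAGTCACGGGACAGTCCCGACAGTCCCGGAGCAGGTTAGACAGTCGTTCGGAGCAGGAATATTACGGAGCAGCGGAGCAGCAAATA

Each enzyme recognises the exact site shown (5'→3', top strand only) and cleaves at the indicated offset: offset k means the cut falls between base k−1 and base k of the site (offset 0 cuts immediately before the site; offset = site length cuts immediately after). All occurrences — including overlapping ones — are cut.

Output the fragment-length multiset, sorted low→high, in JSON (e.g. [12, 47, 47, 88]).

Scan for sites:
  BxoX (CGGAGCAG, off=4): starts [17, 95, 107, 119, 134, 143, 153, 177, 236, 258, 274, 282] → cuts [21, 99, 111, 123, 138, 147, 157, 181, 240, 262, 278, 286]
  CdoII (GACAGTC, off=4): starts [3, 10, 27, 34, 46, 57, 74, 164, 188, 197, 208, 219, 228, 248] → cuts [7, 14, 31, 38, 50, 61, 78, 168, 192, 201, 212, 223, 232, 252]

Pooled cuts: [7, 14, 21, 31, 38, 50, 61, 78, 99, 111, 123, 138, 147, 157, 168, 181, 192, 201, 212, 223, 232, 240, 252, 262, 278, 286]

Fragments:
  7→14: 7 bp
  14→21: 7 bp
  21→31: 10 bp
  31→38: 7 bp
  38→50: 12 bp
  50→61: 11 bp
  61→78: 17 bp
  78→99: 21 bp
  99→111: 12 bp
  111→123: 12 bp
  123→138: 15 bp
  138→147: 9 bp
  147→157: 10 bp
  157→168: 11 bp
  168→181: 13 bp
  181→192: 11 bp
  192→201: 9 bp
  201→212: 11 bp
  212→223: 11 bp
  223→232: 9 bp
  232→240: 8 bp
  240→252: 12 bp
  252→262: 10 bp
  262→278: 16 bp
  278→286: 8 bp
  286→7 (wrap): 296-286+7 = 17 bp

[7,7,7,8,8,9,9,9,10,10,10,11,11,11,11,11,12,12,12,12,13,15,16,17,17,21]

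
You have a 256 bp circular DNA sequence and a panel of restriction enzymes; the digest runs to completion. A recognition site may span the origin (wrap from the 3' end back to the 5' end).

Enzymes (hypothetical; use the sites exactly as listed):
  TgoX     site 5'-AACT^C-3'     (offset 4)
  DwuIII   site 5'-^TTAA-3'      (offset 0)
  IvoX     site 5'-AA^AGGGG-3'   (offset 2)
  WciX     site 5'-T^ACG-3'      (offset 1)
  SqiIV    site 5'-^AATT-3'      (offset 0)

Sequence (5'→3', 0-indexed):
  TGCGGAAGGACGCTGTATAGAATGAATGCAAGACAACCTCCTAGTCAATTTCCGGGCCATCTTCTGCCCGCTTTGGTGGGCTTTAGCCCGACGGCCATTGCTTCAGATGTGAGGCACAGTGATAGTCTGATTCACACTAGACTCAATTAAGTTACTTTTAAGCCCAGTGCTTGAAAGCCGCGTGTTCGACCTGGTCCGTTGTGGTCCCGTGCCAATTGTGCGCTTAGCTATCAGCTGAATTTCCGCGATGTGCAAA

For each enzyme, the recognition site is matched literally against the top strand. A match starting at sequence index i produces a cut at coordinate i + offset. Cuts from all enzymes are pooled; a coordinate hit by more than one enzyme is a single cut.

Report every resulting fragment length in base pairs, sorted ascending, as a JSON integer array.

[2,11,24,56,65,98]

Per-enzyme occurrences:
  TgoX (AACTC, off=4): no sites
  DwuIII TTAA/0: at [146, 157] ⇒ [146, 157]
  IvoX (AAAGGGG, off=2): no sites
  WciX (TACG, off=1): no sites
  SqiIV AATT/0: at [46, 144, 213, 237] ⇒ [46, 144, 213, 237]

All cut coordinates (distinct, sorted): [46, 144, 146, 157, 213, 237]

Fragments:
  46→144: 98 bp
  144→146: 2 bp
  146→157: 11 bp
  157→213: 56 bp
  213→237: 24 bp
  237→46 (wrap): 256-237+46 = 65 bp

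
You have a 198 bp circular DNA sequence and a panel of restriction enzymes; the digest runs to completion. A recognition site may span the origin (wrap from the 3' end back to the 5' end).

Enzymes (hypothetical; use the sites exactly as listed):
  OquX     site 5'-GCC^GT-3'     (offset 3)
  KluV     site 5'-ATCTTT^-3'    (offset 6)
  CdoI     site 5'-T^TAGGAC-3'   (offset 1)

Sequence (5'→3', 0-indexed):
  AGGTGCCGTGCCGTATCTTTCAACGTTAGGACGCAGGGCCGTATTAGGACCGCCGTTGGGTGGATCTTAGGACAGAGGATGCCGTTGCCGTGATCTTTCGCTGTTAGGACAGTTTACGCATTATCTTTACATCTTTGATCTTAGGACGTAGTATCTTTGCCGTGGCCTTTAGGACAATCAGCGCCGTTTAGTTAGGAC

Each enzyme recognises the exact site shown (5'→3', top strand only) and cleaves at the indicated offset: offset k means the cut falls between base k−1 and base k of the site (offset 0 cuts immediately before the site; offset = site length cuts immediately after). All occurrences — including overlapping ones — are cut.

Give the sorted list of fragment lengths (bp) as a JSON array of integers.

[3,4,5,5,6,6,6,7,8,8,8,9,10,13,13,14,16,16,17,24]

Site scan:
  OquX (GCCGT, off=3): starts [4, 9, 37, 51, 80, 86, 158, 182] → cuts [7, 12, 40, 54, 83, 89, 161, 185]
  KluV (ATCTTT, off=6): starts [14, 92, 122, 130, 152] → cuts [20, 98, 128, 136, 158]
  CdoI (TTAGGAC, off=1): starts [25, 43, 66, 103, 140, 168, 191] → cuts [26, 44, 67, 104, 141, 169, 192]

Pooled cuts: [7, 12, 20, 26, 40, 44, 54, 67, 83, 89, 98, 104, 128, 136, 141, 158, 161, 169, 185, 192]

Fragment lengths:
  7→12: 5 bp
  12→20: 8 bp
  20→26: 6 bp
  26→40: 14 bp
  40→44: 4 bp
  44→54: 10 bp
  54→67: 13 bp
  67→83: 16 bp
  83→89: 6 bp
  89→98: 9 bp
  98→104: 6 bp
  104→128: 24 bp
  128→136: 8 bp
  136→141: 5 bp
  141→158: 17 bp
  158→161: 3 bp
  161→169: 8 bp
  169→185: 16 bp
  185→192: 7 bp
  192→7 (wrap): 198-192+7 = 13 bp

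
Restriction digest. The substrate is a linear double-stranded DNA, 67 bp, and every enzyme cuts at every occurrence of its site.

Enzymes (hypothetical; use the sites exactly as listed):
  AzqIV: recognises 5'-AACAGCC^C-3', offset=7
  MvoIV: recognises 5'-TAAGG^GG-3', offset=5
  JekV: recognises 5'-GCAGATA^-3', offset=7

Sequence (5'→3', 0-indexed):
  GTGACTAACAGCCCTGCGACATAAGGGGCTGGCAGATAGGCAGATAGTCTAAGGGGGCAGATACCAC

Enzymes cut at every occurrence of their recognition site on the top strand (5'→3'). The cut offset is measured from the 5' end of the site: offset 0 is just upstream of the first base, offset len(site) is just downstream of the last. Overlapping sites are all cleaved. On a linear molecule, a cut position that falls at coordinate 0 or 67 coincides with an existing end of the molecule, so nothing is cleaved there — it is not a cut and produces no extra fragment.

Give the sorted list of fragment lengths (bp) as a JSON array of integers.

[4,8,8,9,12,13,13]

Scan for sites:
  AzqIV AACAGCCC/7: at [6] ⇒ [13]
  MvoIV TAAGGGG/5: at [21, 49] ⇒ [26, 54]
  JekV GCAGATA/7: at [31, 39, 56] ⇒ [38, 46, 63]

Pooled cuts: [13, 26, 38, 46, 54, 63]

Fragments:
  [0,13): 13 bp
  [13,26): 13 bp
  [26,38): 12 bp
  [38,46): 8 bp
  [46,54): 8 bp
  [54,63): 9 bp
  [63,67): 4 bp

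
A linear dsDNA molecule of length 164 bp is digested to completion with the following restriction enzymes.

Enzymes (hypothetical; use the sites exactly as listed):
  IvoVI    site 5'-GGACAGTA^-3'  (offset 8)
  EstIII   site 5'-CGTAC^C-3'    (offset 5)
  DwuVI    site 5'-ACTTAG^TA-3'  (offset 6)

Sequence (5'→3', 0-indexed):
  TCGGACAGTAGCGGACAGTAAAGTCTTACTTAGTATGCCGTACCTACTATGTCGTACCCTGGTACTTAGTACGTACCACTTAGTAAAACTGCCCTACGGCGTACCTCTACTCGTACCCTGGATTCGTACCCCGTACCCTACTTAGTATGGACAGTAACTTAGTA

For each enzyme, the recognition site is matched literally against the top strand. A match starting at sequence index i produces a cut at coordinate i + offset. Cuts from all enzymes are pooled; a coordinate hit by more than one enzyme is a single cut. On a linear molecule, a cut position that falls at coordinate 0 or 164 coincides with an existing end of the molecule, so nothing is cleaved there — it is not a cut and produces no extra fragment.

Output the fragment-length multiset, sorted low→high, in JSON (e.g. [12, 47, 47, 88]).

Scan for sites:
  IvoVI (GGACAGTA, off=8): starts [2, 12, 148] → cuts [10, 20, 156]
  EstIII (CGTACC, off=5): starts [38, 52, 71, 99, 111, 124, 131] → cuts [43, 57, 76, 104, 116, 129, 136]
  DwuVI (ACTTAGTA, off=6): starts [27, 63, 77, 139, 156] → cuts [33, 69, 83, 145, 162]

All cut coordinates (distinct, sorted): [10, 20, 33, 43, 57, 69, 76, 83, 104, 116, 129, 136, 145, 156, 162]

Fragments:
  [0,10): 10 bp
  [10,20): 10 bp
  [20,33): 13 bp
  [33,43): 10 bp
  [43,57): 14 bp
  [57,69): 12 bp
  [69,76): 7 bp
  [76,83): 7 bp
  [83,104): 21 bp
  [104,116): 12 bp
  [116,129): 13 bp
  [129,136): 7 bp
  [136,145): 9 bp
  [145,156): 11 bp
  [156,162): 6 bp
  [162,164): 2 bp

[2,6,7,7,7,9,10,10,10,11,12,12,13,13,14,21]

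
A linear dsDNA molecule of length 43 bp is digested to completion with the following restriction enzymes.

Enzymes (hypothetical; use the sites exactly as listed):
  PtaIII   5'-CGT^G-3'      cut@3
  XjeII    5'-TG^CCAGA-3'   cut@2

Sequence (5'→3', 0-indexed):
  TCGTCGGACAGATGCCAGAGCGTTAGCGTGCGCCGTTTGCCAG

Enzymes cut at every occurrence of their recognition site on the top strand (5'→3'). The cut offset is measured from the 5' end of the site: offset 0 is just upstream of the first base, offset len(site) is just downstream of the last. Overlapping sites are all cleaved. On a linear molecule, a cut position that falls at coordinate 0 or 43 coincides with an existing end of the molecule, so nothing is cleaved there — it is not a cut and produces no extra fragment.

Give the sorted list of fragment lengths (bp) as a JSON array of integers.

Site scan:
  PtaIII (CGTG, off=3): starts [26] → cuts [29]
  XjeII (TGCCAGA, off=2): starts [12] → cuts [14]

Pooled cuts: [14, 29]

Fragments:
  [0,14): 14 bp
  [14,29): 15 bp
  [29,43): 14 bp

[14,14,15]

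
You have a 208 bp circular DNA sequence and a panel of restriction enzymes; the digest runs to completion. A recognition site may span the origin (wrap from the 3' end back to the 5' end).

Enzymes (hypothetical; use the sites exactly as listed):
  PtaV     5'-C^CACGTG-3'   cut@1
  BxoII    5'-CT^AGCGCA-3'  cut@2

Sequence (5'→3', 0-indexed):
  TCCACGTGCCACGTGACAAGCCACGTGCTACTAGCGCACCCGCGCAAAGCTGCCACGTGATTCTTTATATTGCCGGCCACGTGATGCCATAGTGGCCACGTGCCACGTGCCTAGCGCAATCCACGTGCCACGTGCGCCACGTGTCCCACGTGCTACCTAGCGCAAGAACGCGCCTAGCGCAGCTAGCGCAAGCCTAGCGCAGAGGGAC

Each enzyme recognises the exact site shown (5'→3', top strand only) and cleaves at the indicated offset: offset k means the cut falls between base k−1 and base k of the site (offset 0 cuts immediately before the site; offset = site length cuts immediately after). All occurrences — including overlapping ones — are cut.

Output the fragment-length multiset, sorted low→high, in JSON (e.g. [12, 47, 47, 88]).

[7,7,7,9,9,9,9,9,11,11,12,12,15,17,19,21,24]

Site scan:
  PtaV (CCACGTG, off=1): starts [1, 8, 20, 52, 76, 95, 102, 120, 127, 136, 145] → cuts [2, 9, 21, 53, 77, 96, 103, 121, 128, 137, 146]
  BxoII (CTAGCGCA, off=2): starts [30, 110, 156, 173, 182, 193] → cuts [32, 112, 158, 175, 184, 195]

Pooled cuts: [2, 9, 21, 32, 53, 77, 96, 103, 112, 121, 128, 137, 146, 158, 175, 184, 195]

Fragment lengths:
  2→9: 7 bp
  9→21: 12 bp
  21→32: 11 bp
  32→53: 21 bp
  53→77: 24 bp
  77→96: 19 bp
  96→103: 7 bp
  103→112: 9 bp
  112→121: 9 bp
  121→128: 7 bp
  128→137: 9 bp
  137→146: 9 bp
  146→158: 12 bp
  158→175: 17 bp
  175→184: 9 bp
  184→195: 11 bp
  195→2 (wrap): 208-195+2 = 15 bp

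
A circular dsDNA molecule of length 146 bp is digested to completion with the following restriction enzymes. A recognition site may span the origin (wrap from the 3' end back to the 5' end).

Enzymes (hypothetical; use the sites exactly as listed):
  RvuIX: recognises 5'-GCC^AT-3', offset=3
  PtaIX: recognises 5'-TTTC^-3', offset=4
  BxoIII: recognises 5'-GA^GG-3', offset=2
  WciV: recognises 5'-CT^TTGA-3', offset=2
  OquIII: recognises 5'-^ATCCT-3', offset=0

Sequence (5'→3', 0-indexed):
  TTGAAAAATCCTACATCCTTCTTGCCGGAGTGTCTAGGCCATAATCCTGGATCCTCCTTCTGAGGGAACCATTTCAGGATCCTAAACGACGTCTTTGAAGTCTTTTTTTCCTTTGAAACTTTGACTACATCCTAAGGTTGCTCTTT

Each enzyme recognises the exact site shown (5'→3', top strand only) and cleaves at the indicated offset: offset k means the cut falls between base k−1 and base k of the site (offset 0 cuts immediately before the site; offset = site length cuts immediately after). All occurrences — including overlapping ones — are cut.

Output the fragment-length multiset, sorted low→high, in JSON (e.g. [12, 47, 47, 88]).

[2,3,3,7,7,8,8,12,13,16,16,25,26]

Site scan:
  RvuIX GCCAT/3: at [37] ⇒ [40]
  PtaIX TTTC/4: at [71, 106] ⇒ [75, 110]
  BxoIII GAGG/2: at [61] ⇒ [63]
  WciV CTTTGA/2: at [92, 110, 118] ⇒ [94, 112, 120]
  OquIII ATCCT/0: at [7, 14, 43, 50, 78, 128] ⇒ [7, 14, 43, 50, 78, 128]

Pooled cuts: [7, 14, 40, 43, 50, 63, 75, 78, 94, 110, 112, 120, 128]

Fragments:
  7→14: 7 bp
  14→40: 26 bp
  40→43: 3 bp
  43→50: 7 bp
  50→63: 13 bp
  63→75: 12 bp
  75→78: 3 bp
  78→94: 16 bp
  94→110: 16 bp
  110→112: 2 bp
  112→120: 8 bp
  120→128: 8 bp
  128→7 (wrap): 146-128+7 = 25 bp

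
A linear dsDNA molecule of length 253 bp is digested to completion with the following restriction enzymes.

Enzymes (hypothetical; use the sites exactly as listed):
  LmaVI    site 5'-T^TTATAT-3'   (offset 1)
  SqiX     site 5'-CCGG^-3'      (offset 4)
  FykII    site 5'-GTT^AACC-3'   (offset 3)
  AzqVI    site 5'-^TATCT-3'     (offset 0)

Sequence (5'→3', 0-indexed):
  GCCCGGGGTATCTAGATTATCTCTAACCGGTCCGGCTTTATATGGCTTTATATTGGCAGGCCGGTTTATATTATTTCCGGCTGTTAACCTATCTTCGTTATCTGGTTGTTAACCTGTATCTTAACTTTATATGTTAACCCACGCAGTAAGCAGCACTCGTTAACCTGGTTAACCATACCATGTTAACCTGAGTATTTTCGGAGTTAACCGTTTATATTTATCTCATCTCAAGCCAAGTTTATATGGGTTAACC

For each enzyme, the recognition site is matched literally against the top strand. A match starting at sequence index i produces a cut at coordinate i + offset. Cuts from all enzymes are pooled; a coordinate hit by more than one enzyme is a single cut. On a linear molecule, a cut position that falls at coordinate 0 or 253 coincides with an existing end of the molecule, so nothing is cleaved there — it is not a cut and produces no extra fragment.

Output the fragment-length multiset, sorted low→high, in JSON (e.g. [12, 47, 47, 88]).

[1,2,2,4,4,5,5,6,6,6,7,9,9,9,9,10,10,11,12,13,14,15,17,20,21,26]

Per-enzyme occurrences:
  LmaVI (TTTATAT, off=1): starts [36, 46, 64, 125, 210, 237] → cuts [37, 47, 65, 126, 211, 238]
  SqiX (CCGG, off=4): starts [2, 26, 31, 60, 76] → cuts [6, 30, 35, 64, 80]
  FykII (GTTAACC, off=3): starts [82, 107, 132, 158, 167, 181, 202, 246] → cuts [85, 110, 135, 161, 170, 184, 205, 249]
  AzqVI (TATCT, off=0): starts [8, 17, 89, 98, 116, 218] → cuts [8, 17, 89, 98, 116, 218]

Pooled cuts: [6, 8, 17, 30, 35, 37, 47, 64, 65, 80, 85, 89, 98, 110, 116, 126, 135, 161, 170, 184, 205, 211, 218, 238, 249]

Fragment lengths:
  [0,6): 6 bp
  [6,8): 2 bp
  [8,17): 9 bp
  [17,30): 13 bp
  [30,35): 5 bp
  [35,37): 2 bp
  [37,47): 10 bp
  [47,64): 17 bp
  [64,65): 1 bp
  [65,80): 15 bp
  [80,85): 5 bp
  [85,89): 4 bp
  [89,98): 9 bp
  [98,110): 12 bp
  [110,116): 6 bp
  [116,126): 10 bp
  [126,135): 9 bp
  [135,161): 26 bp
  [161,170): 9 bp
  [170,184): 14 bp
  [184,205): 21 bp
  [205,211): 6 bp
  [211,218): 7 bp
  [218,238): 20 bp
  [238,249): 11 bp
  [249,253): 4 bp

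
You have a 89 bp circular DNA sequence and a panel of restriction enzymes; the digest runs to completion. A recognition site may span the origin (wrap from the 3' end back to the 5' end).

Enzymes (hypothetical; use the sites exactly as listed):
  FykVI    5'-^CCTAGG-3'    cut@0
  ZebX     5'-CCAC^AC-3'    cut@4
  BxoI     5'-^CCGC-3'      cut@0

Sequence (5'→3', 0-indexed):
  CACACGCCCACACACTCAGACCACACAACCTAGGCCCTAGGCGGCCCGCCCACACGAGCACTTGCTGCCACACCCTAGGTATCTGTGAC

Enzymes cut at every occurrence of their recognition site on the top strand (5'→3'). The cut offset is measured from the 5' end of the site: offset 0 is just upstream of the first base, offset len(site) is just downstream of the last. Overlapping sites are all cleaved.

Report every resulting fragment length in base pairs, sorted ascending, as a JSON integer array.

Scan for sites:
  FykVI CCTAGG/0: at [28, 35, 73] ⇒ [28, 35, 73]
  ZebX CCACAC/4: at [7, 20, 49, 67, 88] ⇒ [3, 11, 24, 53, 71]
  BxoI CCGC/0: at [45] ⇒ [45]

Pooled cuts: [3, 11, 24, 28, 35, 45, 53, 71, 73]

Fragment lengths:
  3→11: 8 bp
  11→24: 13 bp
  24→28: 4 bp
  28→35: 7 bp
  35→45: 10 bp
  45→53: 8 bp
  53→71: 18 bp
  71→73: 2 bp
  73→3 (wrap): 89-73+3 = 19 bp

[2,4,7,8,8,10,13,18,19]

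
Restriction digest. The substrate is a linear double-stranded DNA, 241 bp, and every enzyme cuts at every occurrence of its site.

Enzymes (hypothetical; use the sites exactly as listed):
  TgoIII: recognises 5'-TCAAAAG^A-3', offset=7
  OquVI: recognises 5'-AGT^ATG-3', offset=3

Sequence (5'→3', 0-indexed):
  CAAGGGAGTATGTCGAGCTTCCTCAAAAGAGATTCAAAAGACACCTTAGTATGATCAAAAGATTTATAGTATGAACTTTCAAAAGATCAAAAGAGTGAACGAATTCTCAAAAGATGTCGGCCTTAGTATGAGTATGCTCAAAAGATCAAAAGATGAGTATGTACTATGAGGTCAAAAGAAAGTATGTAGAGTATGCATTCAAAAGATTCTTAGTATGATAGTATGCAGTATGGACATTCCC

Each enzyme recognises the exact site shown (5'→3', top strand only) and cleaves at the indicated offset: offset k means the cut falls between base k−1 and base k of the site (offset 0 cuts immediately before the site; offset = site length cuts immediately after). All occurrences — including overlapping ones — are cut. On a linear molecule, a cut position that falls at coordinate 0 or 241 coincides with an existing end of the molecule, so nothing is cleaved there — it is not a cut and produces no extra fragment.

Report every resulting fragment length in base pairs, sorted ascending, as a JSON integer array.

[5,6,6,7,8,8,8,9,9,9,9,10,11,11,11,12,13,14,15,20,20,20]

Site scan:
  TgoIII TCAAAAGA/7: at [22, 33, 54, 78, 86, 106, 137, 145, 171, 198] ⇒ [29, 40, 61, 85, 93, 113, 144, 152, 178, 205]
  OquVI AGTATG/3: at [6, 47, 67, 124, 130, 155, 180, 189, 211, 219, 226] ⇒ [9, 50, 70, 127, 133, 158, 183, 192, 214, 222, 229]

Pooled cuts: [9, 29, 40, 50, 61, 70, 85, 93, 113, 127, 133, 144, 152, 158, 178, 183, 192, 205, 214, 222, 229]

Fragments:
  [0,9): 9 bp
  [9,29): 20 bp
  [29,40): 11 bp
  [40,50): 10 bp
  [50,61): 11 bp
  [61,70): 9 bp
  [70,85): 15 bp
  [85,93): 8 bp
  [93,113): 20 bp
  [113,127): 14 bp
  [127,133): 6 bp
  [133,144): 11 bp
  [144,152): 8 bp
  [152,158): 6 bp
  [158,178): 20 bp
  [178,183): 5 bp
  [183,192): 9 bp
  [192,205): 13 bp
  [205,214): 9 bp
  [214,222): 8 bp
  [222,229): 7 bp
  [229,241): 12 bp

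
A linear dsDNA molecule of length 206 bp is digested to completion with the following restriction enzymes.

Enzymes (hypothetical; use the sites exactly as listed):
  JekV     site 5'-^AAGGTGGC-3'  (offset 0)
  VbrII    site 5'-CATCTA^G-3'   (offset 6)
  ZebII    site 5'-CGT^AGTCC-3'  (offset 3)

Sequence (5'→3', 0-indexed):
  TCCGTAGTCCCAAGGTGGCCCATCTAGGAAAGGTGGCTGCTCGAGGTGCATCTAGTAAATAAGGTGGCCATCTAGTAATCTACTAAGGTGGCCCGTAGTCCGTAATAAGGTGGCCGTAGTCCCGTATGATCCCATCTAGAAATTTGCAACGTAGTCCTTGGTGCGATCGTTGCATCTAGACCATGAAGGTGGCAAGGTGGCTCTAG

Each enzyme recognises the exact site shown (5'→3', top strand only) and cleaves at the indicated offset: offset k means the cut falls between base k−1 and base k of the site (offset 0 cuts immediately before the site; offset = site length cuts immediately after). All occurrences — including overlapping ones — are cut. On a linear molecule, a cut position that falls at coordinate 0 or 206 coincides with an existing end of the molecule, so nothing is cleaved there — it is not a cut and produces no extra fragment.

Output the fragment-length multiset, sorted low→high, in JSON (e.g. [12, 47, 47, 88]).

[3,5,6,6,7,8,10,10,11,12,13,14,14,15,21,25,26]

Scan for sites:
  JekV (AAGGTGGC, off=0): starts [11, 29, 60, 84, 106, 185, 193] → cuts [11, 29, 60, 84, 106, 185, 193]
  VbrII (CATCTAG, off=6): starts [20, 48, 68, 132, 172] → cuts [26, 54, 74, 138, 178]
  ZebII (CGTAGTCC, off=3): starts [2, 93, 114, 149] → cuts [5, 96, 117, 152]

Pooled cuts: [5, 11, 26, 29, 54, 60, 74, 84, 96, 106, 117, 138, 152, 178, 185, 193]

Fragment lengths:
  [0,5): 5 bp
  [5,11): 6 bp
  [11,26): 15 bp
  [26,29): 3 bp
  [29,54): 25 bp
  [54,60): 6 bp
  [60,74): 14 bp
  [74,84): 10 bp
  [84,96): 12 bp
  [96,106): 10 bp
  [106,117): 11 bp
  [117,138): 21 bp
  [138,152): 14 bp
  [152,178): 26 bp
  [178,185): 7 bp
  [185,193): 8 bp
  [193,206): 13 bp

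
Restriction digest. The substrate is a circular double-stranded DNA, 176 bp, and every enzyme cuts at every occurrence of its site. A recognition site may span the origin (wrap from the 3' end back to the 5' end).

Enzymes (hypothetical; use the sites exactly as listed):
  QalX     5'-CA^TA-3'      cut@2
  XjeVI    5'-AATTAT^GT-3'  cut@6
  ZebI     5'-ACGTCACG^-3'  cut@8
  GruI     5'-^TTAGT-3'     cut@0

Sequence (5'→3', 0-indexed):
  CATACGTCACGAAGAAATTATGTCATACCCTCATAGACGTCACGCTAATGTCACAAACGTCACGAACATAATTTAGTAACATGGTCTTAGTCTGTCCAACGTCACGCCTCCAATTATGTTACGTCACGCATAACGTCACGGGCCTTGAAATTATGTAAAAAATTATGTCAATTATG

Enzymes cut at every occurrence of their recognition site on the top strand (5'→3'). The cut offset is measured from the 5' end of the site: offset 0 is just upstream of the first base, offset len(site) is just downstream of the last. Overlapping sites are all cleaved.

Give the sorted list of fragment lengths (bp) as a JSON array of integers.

[2,4,4,4,8,9,10,10,11,11,11,12,12,14,14,20,20]

Site scan:
  QalX (CATA, off=2): starts [0, 23, 31, 66, 128] → cuts [2, 25, 33, 68, 130]
  XjeVI (AATTATGT, off=6): starts [15, 111, 148, 160] → cuts [21, 117, 154, 166]
  ZebI (ACGTCACG, off=8): starts [3, 36, 56, 98, 120, 132] → cuts [11, 44, 64, 106, 128, 140]
  GruI (TTAGT, off=0): starts [72, 86] → cuts [72, 86]

All cut coordinates (distinct, sorted): [2, 11, 21, 25, 33, 44, 64, 68, 72, 86, 106, 117, 128, 130, 140, 154, 166]

Fragment lengths:
  2→11: 9 bp
  11→21: 10 bp
  21→25: 4 bp
  25→33: 8 bp
  33→44: 11 bp
  44→64: 20 bp
  64→68: 4 bp
  68→72: 4 bp
  72→86: 14 bp
  86→106: 20 bp
  106→117: 11 bp
  117→128: 11 bp
  128→130: 2 bp
  130→140: 10 bp
  140→154: 14 bp
  154→166: 12 bp
  166→2 (wrap): 176-166+2 = 12 bp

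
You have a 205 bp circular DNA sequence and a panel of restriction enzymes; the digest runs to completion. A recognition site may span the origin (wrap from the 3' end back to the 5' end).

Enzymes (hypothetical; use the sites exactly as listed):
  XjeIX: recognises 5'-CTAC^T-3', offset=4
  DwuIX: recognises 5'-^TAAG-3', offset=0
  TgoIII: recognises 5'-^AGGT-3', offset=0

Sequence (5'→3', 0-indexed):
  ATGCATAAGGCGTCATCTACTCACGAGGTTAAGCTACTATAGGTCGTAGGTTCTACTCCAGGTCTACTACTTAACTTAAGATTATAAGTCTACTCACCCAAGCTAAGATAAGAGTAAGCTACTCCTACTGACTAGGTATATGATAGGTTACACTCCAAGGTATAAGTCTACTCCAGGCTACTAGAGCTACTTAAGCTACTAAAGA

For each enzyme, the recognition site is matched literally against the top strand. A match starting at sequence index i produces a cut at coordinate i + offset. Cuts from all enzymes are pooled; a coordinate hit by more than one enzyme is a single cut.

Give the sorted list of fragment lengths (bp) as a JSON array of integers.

Per-enzyme occurrences:
  XjeIX CTACT/4: at [16, 33, 52, 63, 66, 89, 118, 124, 167, 177, 186, 195] ⇒ [20, 37, 56, 67, 70, 93, 122, 128, 171, 181, 190, 199]
  DwuIX TAAG/0: at [5, 29, 76, 84, 103, 108, 114, 162, 191] ⇒ [5, 29, 76, 84, 103, 108, 114, 162, 191]
  TgoIII AGGT/0: at [25, 40, 47, 59, 133, 144, 157] ⇒ [25, 40, 47, 59, 133, 144, 157]

All cut coordinates (distinct, sorted): [5, 20, 25, 29, 37, 40, 47, 56, 59, 67, 70, 76, 84, 93, 103, 108, 114, 122, 128, 133, 144, 157, 162, 171, 181, 190, 191, 199]

Fragments:
  5→20: 15 bp
  20→25: 5 bp
  25→29: 4 bp
  29→37: 8 bp
  37→40: 3 bp
  40→47: 7 bp
  47→56: 9 bp
  56→59: 3 bp
  59→67: 8 bp
  67→70: 3 bp
  70→76: 6 bp
  76→84: 8 bp
  84→93: 9 bp
  93→103: 10 bp
  103→108: 5 bp
  108→114: 6 bp
  114→122: 8 bp
  122→128: 6 bp
  128→133: 5 bp
  133→144: 11 bp
  144→157: 13 bp
  157→162: 5 bp
  162→171: 9 bp
  171→181: 10 bp
  181→190: 9 bp
  190→191: 1 bp
  191→199: 8 bp
  199→5 (wrap): 205-199+5 = 11 bp

[1,3,3,3,4,5,5,5,5,6,6,6,7,8,8,8,8,8,9,9,9,9,10,10,11,11,13,15]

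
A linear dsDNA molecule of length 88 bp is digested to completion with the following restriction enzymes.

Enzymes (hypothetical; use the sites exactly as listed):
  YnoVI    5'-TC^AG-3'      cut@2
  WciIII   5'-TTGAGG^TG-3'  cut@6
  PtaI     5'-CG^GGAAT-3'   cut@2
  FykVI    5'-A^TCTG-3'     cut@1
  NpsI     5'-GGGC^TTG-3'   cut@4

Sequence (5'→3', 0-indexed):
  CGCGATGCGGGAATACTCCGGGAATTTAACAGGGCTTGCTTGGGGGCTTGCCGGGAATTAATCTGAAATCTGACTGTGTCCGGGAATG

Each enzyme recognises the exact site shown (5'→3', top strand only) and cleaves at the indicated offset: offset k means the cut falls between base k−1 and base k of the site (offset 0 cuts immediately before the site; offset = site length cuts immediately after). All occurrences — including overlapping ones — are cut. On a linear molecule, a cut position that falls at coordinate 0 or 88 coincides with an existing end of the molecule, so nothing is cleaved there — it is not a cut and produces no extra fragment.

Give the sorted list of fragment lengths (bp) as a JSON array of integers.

[6,6,7,8,9,11,12,14,15]

Site scan:
  YnoVI (TCAG, off=2): no sites
  WciIII (TTGAGGTG, off=6): no sites
  PtaI (CGGGAAT, off=2): starts [7, 18, 51, 80] → cuts [9, 20, 53, 82]
  FykVI (ATCTG, off=1): starts [60, 67] → cuts [61, 68]
  NpsI (GGGCTTG, off=4): starts [31, 43] → cuts [35, 47]

Pooled cuts: [9, 20, 35, 47, 53, 61, 68, 82]

Fragments:
  [0,9): 9 bp
  [9,20): 11 bp
  [20,35): 15 bp
  [35,47): 12 bp
  [47,53): 6 bp
  [53,61): 8 bp
  [61,68): 7 bp
  [68,82): 14 bp
  [82,88): 6 bp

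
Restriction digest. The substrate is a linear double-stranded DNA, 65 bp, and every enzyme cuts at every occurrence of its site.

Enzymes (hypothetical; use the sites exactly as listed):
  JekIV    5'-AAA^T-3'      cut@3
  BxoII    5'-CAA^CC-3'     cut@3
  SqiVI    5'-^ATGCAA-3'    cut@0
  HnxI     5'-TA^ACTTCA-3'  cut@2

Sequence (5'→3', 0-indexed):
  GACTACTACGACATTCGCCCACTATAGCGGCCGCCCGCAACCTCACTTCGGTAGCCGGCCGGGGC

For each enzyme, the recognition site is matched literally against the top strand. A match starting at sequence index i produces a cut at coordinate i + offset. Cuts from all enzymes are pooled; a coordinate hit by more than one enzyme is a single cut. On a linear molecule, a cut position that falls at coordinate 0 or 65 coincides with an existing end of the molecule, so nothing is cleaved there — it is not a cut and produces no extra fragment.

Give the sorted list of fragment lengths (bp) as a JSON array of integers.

[25,40]

Site scan:
  JekIV (AAAT, off=3): no sites
  BxoII (CAACC, off=3): starts [37] → cuts [40]
  SqiVI (ATGCAA, off=0): no sites
  HnxI (TAACTTCA, off=2): no sites

Pooled cuts: [40]

Fragments:
  [0,40): 40 bp
  [40,65): 25 bp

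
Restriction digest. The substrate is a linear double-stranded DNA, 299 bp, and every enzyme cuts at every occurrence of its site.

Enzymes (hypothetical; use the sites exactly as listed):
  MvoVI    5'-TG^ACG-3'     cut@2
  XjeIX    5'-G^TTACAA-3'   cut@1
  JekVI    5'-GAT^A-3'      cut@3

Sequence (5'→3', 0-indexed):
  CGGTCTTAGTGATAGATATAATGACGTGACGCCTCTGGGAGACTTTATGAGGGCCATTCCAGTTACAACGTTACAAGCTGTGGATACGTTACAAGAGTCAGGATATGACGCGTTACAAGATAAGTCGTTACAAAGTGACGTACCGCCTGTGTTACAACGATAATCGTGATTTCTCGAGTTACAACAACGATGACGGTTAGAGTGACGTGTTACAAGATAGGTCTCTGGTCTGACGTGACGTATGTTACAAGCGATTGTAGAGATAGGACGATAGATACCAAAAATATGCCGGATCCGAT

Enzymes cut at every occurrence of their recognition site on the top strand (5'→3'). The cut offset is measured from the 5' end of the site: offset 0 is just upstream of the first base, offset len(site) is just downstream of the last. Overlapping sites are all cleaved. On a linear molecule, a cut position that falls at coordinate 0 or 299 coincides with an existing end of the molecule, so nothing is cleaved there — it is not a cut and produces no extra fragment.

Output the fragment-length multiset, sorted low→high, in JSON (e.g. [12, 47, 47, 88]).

[3,3,4,4,5,5,5,5,6,6,7,8,8,9,9,10,10,12,13,14,14,14,15,16,17,20,23,34]

Per-enzyme occurrences:
  MvoVI TGACG/2: at [21, 26, 105, 135, 190, 202, 230, 235] ⇒ [23, 28, 107, 137, 192, 204, 232, 237]
  XjeIX GTTACAA/1: at [61, 69, 87, 111, 126, 150, 177, 208, 243] ⇒ [62, 70, 88, 112, 127, 151, 178, 209, 244]
  JekVI GATA/3: at [10, 14, 82, 101, 118, 158, 215, 261, 269, 273] ⇒ [13, 17, 85, 104, 121, 161, 218, 264, 272, 276]

All cut coordinates (distinct, sorted): [13, 17, 23, 28, 62, 70, 85, 88, 104, 107, 112, 121, 127, 137, 151, 161, 178, 192, 204, 209, 218, 232, 237, 244, 264, 272, 276]

Fragments:
  [0,13): 13 bp
  [13,17): 4 bp
  [17,23): 6 bp
  [23,28): 5 bp
  [28,62): 34 bp
  [62,70): 8 bp
  [70,85): 15 bp
  [85,88): 3 bp
  [88,104): 16 bp
  [104,107): 3 bp
  [107,112): 5 bp
  [112,121): 9 bp
  [121,127): 6 bp
  [127,137): 10 bp
  [137,151): 14 bp
  [151,161): 10 bp
  [161,178): 17 bp
  [178,192): 14 bp
  [192,204): 12 bp
  [204,209): 5 bp
  [209,218): 9 bp
  [218,232): 14 bp
  [232,237): 5 bp
  [237,244): 7 bp
  [244,264): 20 bp
  [264,272): 8 bp
  [272,276): 4 bp
  [276,299): 23 bp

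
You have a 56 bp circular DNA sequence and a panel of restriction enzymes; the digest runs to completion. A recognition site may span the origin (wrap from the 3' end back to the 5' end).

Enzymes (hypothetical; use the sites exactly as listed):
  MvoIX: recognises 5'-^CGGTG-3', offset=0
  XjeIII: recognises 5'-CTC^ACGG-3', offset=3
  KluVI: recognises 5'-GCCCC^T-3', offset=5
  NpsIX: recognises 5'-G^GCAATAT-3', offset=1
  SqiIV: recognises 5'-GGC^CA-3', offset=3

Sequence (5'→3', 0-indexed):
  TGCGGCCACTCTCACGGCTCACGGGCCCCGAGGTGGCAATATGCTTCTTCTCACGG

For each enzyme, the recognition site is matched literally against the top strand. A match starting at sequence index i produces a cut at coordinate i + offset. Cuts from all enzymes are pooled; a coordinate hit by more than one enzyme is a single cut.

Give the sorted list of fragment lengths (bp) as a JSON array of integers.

Site scan:
  MvoIX (CGGTG, off=0): starts [53] → cuts [53]
  XjeIII (CTCACGG, off=3): starts [10, 17, 49] → cuts [13, 20, 52]
  KluVI (GCCCCT, off=5): no sites
  NpsIX (GGCAATAT, off=1): starts [34] → cuts [35]
  SqiIV (GGCCA, off=3): starts [3] → cuts [6]

All cut coordinates (distinct, sorted): [6, 13, 20, 35, 52, 53]

Fragments:
  6→13: 7 bp
  13→20: 7 bp
  20→35: 15 bp
  35→52: 17 bp
  52→53: 1 bp
  53→6 (wrap): 56-53+6 = 9 bp

[1,7,7,9,15,17]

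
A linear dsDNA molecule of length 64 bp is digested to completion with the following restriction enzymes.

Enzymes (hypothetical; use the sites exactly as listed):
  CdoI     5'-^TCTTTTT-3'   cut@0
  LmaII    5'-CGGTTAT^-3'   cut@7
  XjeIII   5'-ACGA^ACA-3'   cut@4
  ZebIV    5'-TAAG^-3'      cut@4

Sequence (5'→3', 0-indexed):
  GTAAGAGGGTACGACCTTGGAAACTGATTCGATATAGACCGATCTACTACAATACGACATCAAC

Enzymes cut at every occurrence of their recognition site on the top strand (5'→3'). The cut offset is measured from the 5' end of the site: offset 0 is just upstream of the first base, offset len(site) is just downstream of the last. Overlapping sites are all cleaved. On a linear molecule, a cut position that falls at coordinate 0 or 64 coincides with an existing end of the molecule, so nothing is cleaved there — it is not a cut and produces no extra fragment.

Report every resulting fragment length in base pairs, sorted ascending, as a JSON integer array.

Site scan:
  CdoI (TCTTTTT, off=0): no sites
  LmaII (CGGTTAT, off=7): no sites
  XjeIII (ACGAACA, off=4): no sites
  ZebIV (TAAG, off=4): starts [1] → cuts [5]

All cut coordinates (distinct, sorted): [5]

Fragment lengths:
  [0,5): 5 bp
  [5,64): 59 bp

[5,59]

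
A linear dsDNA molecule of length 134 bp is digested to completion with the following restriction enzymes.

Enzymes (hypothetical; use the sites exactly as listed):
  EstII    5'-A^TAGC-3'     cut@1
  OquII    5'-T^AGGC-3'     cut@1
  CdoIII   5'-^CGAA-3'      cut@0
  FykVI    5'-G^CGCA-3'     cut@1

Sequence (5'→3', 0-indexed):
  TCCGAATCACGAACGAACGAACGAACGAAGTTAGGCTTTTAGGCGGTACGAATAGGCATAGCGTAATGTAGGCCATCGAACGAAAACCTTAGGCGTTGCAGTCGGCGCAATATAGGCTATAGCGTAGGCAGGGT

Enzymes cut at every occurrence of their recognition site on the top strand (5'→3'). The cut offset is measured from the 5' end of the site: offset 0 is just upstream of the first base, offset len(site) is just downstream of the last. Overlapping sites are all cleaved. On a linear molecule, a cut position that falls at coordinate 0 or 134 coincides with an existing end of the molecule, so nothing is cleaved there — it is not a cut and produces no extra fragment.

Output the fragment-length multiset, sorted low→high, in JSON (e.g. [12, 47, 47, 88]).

[2,4,4,4,4,4,5,5,6,6,7,7,7,8,8,8,9,10,11,15]

Site scan:
  EstII (ATAGC, off=1): starts [57, 118] → cuts [58, 119]
  OquII (TAGGC, off=1): starts [31, 39, 52, 68, 89, 112, 124] → cuts [32, 40, 53, 69, 90, 113, 125]
  CdoIII (CGAA, off=0): starts [2, 9, 13, 17, 21, 25, 48, 76, 80] → cuts [2, 9, 13, 17, 21, 25, 48, 76, 80]
  FykVI (GCGCA, off=1): starts [104] → cuts [105]

Pooled cuts: [2, 9, 13, 17, 21, 25, 32, 40, 48, 53, 58, 69, 76, 80, 90, 105, 113, 119, 125]

Fragments:
  [0,2): 2 bp
  [2,9): 7 bp
  [9,13): 4 bp
  [13,17): 4 bp
  [17,21): 4 bp
  [21,25): 4 bp
  [25,32): 7 bp
  [32,40): 8 bp
  [40,48): 8 bp
  [48,53): 5 bp
  [53,58): 5 bp
  [58,69): 11 bp
  [69,76): 7 bp
  [76,80): 4 bp
  [80,90): 10 bp
  [90,105): 15 bp
  [105,113): 8 bp
  [113,119): 6 bp
  [119,125): 6 bp
  [125,134): 9 bp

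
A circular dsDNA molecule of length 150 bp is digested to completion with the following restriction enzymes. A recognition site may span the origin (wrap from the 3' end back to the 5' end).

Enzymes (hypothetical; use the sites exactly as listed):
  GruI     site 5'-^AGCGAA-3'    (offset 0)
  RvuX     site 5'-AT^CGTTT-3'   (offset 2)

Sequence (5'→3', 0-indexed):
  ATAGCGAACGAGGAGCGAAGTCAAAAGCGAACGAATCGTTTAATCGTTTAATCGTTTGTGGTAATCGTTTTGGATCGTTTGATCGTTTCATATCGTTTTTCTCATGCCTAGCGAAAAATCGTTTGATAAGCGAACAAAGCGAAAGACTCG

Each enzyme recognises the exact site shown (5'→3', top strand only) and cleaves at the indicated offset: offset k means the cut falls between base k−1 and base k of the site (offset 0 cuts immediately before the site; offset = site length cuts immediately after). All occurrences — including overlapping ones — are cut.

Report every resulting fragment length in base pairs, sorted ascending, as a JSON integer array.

[8,8,8,9,9,10,10,10,11,11,12,13,15,16]

Site scan:
  GruI (AGCGAA, off=0): starts [2, 13, 25, 109, 128, 137] → cuts [2, 13, 25, 109, 128, 137]
  RvuX (ATCGTTT, off=2): starts [34, 42, 50, 63, 73, 81, 91, 117] → cuts [36, 44, 52, 65, 75, 83, 93, 119]

All cut coordinates (distinct, sorted): [2, 13, 25, 36, 44, 52, 65, 75, 83, 93, 109, 119, 128, 137]

Fragments:
  2→13: 11 bp
  13→25: 12 bp
  25→36: 11 bp
  36→44: 8 bp
  44→52: 8 bp
  52→65: 13 bp
  65→75: 10 bp
  75→83: 8 bp
  83→93: 10 bp
  93→109: 16 bp
  109→119: 10 bp
  119→128: 9 bp
  128→137: 9 bp
  137→2 (wrap): 150-137+2 = 15 bp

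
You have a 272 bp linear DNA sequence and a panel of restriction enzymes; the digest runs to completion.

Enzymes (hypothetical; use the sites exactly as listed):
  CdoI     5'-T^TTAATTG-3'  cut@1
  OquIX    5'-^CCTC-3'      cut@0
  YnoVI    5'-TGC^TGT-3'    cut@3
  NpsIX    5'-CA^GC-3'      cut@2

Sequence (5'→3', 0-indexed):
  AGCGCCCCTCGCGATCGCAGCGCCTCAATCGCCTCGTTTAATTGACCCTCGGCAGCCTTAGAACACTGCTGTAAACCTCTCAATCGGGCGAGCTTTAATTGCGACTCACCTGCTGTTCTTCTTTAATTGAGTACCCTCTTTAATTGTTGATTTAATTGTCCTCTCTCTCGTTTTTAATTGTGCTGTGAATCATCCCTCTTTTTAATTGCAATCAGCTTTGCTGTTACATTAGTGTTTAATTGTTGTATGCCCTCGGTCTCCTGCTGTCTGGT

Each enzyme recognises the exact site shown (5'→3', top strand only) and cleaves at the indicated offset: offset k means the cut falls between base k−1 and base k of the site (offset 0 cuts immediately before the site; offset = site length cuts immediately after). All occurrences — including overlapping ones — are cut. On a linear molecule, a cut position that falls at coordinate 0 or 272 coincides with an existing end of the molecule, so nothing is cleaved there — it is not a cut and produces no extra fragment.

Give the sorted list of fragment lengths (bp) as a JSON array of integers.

[3,5,6,6,6,7,7,8,8,8,9,9,9,10,11,12,12,13,13,14,14,14,15,15,19,19]

Per-enzyme occurrences:
  CdoI (TTTAATTG, off=1): starts [36, 93, 121, 138, 150, 172, 200, 234] → cuts [37, 94, 122, 139, 151, 173, 201, 235]
  OquIX (CCTC, off=0): starts [6, 22, 31, 46, 75, 134, 159, 194, 250] → cuts [6, 22, 31, 46, 75, 134, 159, 194, 250]
  YnoVI (TGCTGT, off=3): starts [66, 110, 180, 218, 261] → cuts [69, 113, 183, 221, 264]
  NpsIX (CAGC, off=2): starts [17, 52, 212] → cuts [19, 54, 214]

Pooled cuts: [6, 19, 22, 31, 37, 46, 54, 69, 75, 94, 113, 122, 134, 139, 151, 159, 173, 183, 194, 201, 214, 221, 235, 250, 264]

Fragments:
  [0,6): 6 bp
  [6,19): 13 bp
  [19,22): 3 bp
  [22,31): 9 bp
  [31,37): 6 bp
  [37,46): 9 bp
  [46,54): 8 bp
  [54,69): 15 bp
  [69,75): 6 bp
  [75,94): 19 bp
  [94,113): 19 bp
  [113,122): 9 bp
  [122,134): 12 bp
  [134,139): 5 bp
  [139,151): 12 bp
  [151,159): 8 bp
  [159,173): 14 bp
  [173,183): 10 bp
  [183,194): 11 bp
  [194,201): 7 bp
  [201,214): 13 bp
  [214,221): 7 bp
  [221,235): 14 bp
  [235,250): 15 bp
  [250,264): 14 bp
  [264,272): 8 bp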